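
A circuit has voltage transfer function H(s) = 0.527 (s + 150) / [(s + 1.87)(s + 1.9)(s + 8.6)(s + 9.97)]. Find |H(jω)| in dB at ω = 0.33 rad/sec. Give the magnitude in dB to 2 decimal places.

-11.99 dB

|j0.33 + 150| = √(0.33² + 150²) = 150
|j0.33 + 1.87| = √(0.33² + 1.87²) = 1.899
|j0.33 + 1.9| = √(0.33² + 1.9²) = 1.928
|j0.33 + 8.6| = √(0.33² + 8.6²) = 8.606
|j0.33 + 9.97| = √(0.33² + 9.97²) = 9.975
|H(j0.33)| = 0.527 × 150 / (1.899 × 1.928 × 8.606 × 9.975) = 0.25145
20 log₁₀(0.25145) = -11.991 dB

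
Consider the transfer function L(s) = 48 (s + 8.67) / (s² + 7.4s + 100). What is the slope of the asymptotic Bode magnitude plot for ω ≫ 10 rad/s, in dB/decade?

-20 dB/decade

With 1 zero and 2 poles, the high-frequency asymptotic slope is 20 × (1 − 2) = -20 dB/decade.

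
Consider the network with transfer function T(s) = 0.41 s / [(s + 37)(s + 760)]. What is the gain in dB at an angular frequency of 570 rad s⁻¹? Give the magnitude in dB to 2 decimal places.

-67.32 dB

|j570| = 570
|j570 + 37| = √(570² + 37²) = 571.2
|j570 + 760| = √(570² + 760²) = 950
|T(j570)| = 0.41 × 570 / (571.2 × 950) = 0.00043067
20 log₁₀(0.00043067) = -67.317 dB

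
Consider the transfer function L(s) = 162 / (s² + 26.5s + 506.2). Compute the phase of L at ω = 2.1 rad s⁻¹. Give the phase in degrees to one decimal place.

-6.3 deg

∠[(j2.1)² + 26.5(j2.1) + 506.2] = ∠[501.79 + j55.65] = 6.33°
∠L(j2.1) = −6.33° = -6.33°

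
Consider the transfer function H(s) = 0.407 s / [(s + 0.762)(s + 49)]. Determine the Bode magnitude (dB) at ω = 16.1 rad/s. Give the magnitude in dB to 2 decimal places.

|j16.1| = 16.1
|j16.1 + 0.762| = √(16.1² + 0.762²) = 16.12
|j16.1 + 49| = √(16.1² + 49²) = 51.58
|H(j16.1)| = 0.407 × 16.1 / (16.12 × 51.58) = 0.0078823
20 log₁₀(0.0078823) = -42.067 dB

-42.07 dB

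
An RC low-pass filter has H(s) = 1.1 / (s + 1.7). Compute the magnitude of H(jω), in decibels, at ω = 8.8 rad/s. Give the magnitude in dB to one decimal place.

-18.2 dB

|j8.8 + 1.7| = √(8.8² + 1.7²) = 8.963
|H(j8.8)| = 1.1 / 8.963 = 0.12273
20 log₁₀(0.12273) = -18.22 dB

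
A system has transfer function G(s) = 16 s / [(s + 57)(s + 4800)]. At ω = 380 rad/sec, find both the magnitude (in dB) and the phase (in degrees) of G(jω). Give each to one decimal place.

|G| = -49.7 dB, ∠G = 4.0 deg

|j380| = 380
|j380 + 57| = √(380² + 57²) = 384.3
|j380 + 4800| = √(380² + 4800²) = 4815
|G(j380)| = 16 × 380 / (384.3 × 4815) = 0.0032862
20 log₁₀(0.0032862) = -49.67 dB
∠(j380) = 90.00°
∠(j380 + 57) = arctan(380/57) = 81.47°
∠(j380 + 4800) = arctan(380/4800) = 4.53°
∠G(j380) = 90.00° − (81.47° + 4.53°) = 4.00°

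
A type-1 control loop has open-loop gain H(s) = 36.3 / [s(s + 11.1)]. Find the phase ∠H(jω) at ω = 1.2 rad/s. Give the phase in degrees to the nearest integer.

∠(j1.2 + 11.1) = arctan(1.2/11.1) = 6.17°
∠(j1.2) = 90.00°
∠H(j1.2) = − (6.17° + 90.00°) = -96.17°

-96 deg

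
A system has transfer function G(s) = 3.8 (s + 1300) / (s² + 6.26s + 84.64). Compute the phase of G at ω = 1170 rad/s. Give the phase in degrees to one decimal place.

∠(j1170 + 1300) = arctan(1170/1300) = 41.99°
∠[(j1170)² + 6.26(j1170) + 84.64] = ∠[-1.3688e+06 + j7324.2] = 179.69°
∠G(j1170) = 41.99° − 179.69° = -137.71°

-137.7°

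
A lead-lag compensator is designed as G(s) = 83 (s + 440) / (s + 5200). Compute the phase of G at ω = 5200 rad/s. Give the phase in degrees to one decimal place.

40.2°

∠(j5200 + 440) = arctan(5200/440) = 85.16°
∠(j5200 + 5200) = arctan(5200/5200) = 45.00°
∠G(j5200) = 85.16° − 45.00° = 40.16°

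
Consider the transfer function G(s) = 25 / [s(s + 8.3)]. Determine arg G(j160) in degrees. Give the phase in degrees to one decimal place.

-177.0°

∠(j160 + 8.3) = arctan(160/8.3) = 87.03°
∠(j160) = 90.00°
∠G(j160) = − (87.03° + 90.00°) = -177.03°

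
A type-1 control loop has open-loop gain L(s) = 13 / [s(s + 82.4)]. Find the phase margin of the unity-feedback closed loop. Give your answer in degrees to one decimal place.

Gain crossover: |L(jω)| = 1 at ω ≈ 0.158 rad s⁻¹.
∠L(j0.158) = −90° − arctan(0.158/82.4) ≈ -90.11°
PM = 180° + (-90.11°) = 89.89°

89.9 deg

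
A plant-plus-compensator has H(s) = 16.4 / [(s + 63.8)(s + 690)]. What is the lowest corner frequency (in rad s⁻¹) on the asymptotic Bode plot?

63.8 rad s⁻¹

Break frequencies occur at each pole and zero magnitude: 63.8 rad s⁻¹, 690 rad s⁻¹.
The lowest is 63.8 rad s⁻¹.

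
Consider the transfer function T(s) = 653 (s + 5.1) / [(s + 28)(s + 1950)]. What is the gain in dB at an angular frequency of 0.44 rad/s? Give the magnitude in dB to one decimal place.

|j0.44 + 5.1| = √(0.44² + 5.1²) = 5.119
|j0.44 + 28| = √(0.44² + 28²) = 28
|j0.44 + 1950| = √(0.44² + 1950²) = 1950
|T(j0.44)| = 653 × 5.119 / (28 × 1950) = 0.061214
20 log₁₀(0.061214) = -24.26 dB

-24.3 dB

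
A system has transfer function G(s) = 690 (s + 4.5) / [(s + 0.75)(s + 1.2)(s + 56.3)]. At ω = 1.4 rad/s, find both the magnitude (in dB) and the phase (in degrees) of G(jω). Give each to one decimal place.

|j1.4 + 4.5| = √(1.4² + 4.5²) = 4.713
|j1.4 + 0.75| = √(1.4² + 0.75²) = 1.588
|j1.4 + 1.2| = √(1.4² + 1.2²) = 1.844
|j1.4 + 56.3| = √(1.4² + 56.3²) = 56.32
|G(j1.4)| = 690 × 4.713 / (1.588 × 1.844 × 56.32) = 19.716
20 log₁₀(19.716) = 25.90 dB
∠(j1.4 + 4.5) = arctan(1.4/4.5) = 17.28°
∠(j1.4 + 0.75) = arctan(1.4/0.75) = 61.82°
∠(j1.4 + 1.2) = arctan(1.4/1.2) = 49.40°
∠(j1.4 + 56.3) = arctan(1.4/56.3) = 1.42°
∠G(j1.4) = 17.28° − (61.82° + 49.40° + 1.42°) = -95.36°

|G| = 25.9 dB, ∠G = -95.4°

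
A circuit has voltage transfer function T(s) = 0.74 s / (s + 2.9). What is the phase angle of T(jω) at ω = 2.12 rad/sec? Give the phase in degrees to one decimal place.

∠(j2.12) = 90.00°
∠(j2.12 + 2.9) = arctan(2.12/2.9) = 36.17°
∠T(j2.12) = 90.00° − 36.17° = 53.83°

53.8 deg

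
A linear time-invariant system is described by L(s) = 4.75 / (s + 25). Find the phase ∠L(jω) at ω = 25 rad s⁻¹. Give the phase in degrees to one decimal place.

-45.0°

∠(j25 + 25) = arctan(25/25) = 45.00°
∠L(j25) = −45.00° = -45.00°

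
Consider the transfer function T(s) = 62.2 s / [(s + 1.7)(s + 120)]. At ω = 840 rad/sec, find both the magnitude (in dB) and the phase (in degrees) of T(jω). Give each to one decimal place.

|T| = -22.7 dB, ∠T = -81.8 deg

|j840| = 840
|j840 + 1.7| = √(840² + 1.7²) = 840
|j840 + 120| = √(840² + 120²) = 848.5
|T(j840)| = 62.2 × 840 / (840 × 848.5) = 0.073303
20 log₁₀(0.073303) = -22.70 dB
∠(j840) = 90.00°
∠(j840 + 1.7) = arctan(840/1.7) = 89.88°
∠(j840 + 120) = arctan(840/120) = 81.87°
∠T(j840) = 90.00° − (89.88° + 81.87°) = -81.75°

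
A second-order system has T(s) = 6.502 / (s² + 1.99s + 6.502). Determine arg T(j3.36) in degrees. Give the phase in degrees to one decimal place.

∠[(j3.36)² + 1.99(j3.36) + 6.502] = ∠[-4.7876 + j6.6864] = 125.60°
∠T(j3.36) = −125.60° = -125.60°

-125.6 deg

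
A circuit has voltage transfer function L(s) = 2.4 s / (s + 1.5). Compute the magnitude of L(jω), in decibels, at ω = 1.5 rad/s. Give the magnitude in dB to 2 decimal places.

|j1.5| = 1.5
|j1.5 + 1.5| = √(1.5² + 1.5²) = 2.121
|L(j1.5)| = 2.4 × 1.5 / 2.121 = 1.6971
20 log₁₀(1.6971) = 4.594 dB

4.59 dB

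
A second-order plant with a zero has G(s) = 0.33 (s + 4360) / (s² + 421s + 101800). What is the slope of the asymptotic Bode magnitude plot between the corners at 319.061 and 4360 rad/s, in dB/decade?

-40 dB/decade

In this band the factors already past their corner are: complex pole pair at ωₙ ≈ 319; net slope = -40 dB/decade.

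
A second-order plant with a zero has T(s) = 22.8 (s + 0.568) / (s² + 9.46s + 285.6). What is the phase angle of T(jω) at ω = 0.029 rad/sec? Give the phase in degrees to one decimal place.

∠(j0.029 + 0.568) = arctan(0.029/0.568) = 2.92°
∠[(j0.029)² + 9.46(j0.029) + 285.6] = ∠[285.6 + j0.27434] = 0.06°
∠T(j0.029) = 2.92° − 0.06° = 2.87°

2.9°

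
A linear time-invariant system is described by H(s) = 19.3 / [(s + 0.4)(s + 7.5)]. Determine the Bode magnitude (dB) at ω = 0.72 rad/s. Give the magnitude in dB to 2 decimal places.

9.86 dB

|j0.72 + 0.4| = √(0.72² + 0.4²) = 0.8237
|j0.72 + 7.5| = √(0.72² + 7.5²) = 7.534
|H(j0.72)| = 19.3 / (0.8237 × 7.534) = 3.11
20 log₁₀(3.11) = 9.855 dB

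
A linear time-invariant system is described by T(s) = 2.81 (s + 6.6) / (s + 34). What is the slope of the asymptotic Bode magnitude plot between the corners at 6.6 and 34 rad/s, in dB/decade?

In this band the factors already past their corner are: zero at 6.6; net slope = 20 dB/decade.

20 dB/decade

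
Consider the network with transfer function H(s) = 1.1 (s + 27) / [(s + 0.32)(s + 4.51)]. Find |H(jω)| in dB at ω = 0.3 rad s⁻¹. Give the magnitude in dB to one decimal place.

23.5 dB

|j0.3 + 27| = √(0.3² + 27²) = 27
|j0.3 + 0.32| = √(0.3² + 0.32²) = 0.4386
|j0.3 + 4.51| = √(0.3² + 4.51²) = 4.52
|H(j0.3)| = 1.1 × 27 / (0.4386 × 4.52) = 14.981
20 log₁₀(14.981) = 23.51 dB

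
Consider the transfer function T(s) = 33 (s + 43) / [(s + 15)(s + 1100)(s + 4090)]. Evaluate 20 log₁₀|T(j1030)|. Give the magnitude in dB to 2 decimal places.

|j1030 + 43| = √(1030² + 43²) = 1031
|j1030 + 15| = √(1030² + 15²) = 1030
|j1030 + 1100| = √(1030² + 1100²) = 1507
|j1030 + 4090| = √(1030² + 4090²) = 4218
|T(j1030)| = 33 × 1031 / (1030 × 1507 × 4218) = 5.196e-06
20 log₁₀(5.196e-06) = -105.687 dB

-105.69 dB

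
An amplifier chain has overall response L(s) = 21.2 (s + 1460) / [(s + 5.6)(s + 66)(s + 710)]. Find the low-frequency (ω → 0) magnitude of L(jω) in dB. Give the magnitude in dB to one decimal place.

-18.6 dB

L(0) = 21.2 × 1460 / (5.6 × 66 × 710) = 0.11795
20 log₁₀(0.11795) = -18.57 dB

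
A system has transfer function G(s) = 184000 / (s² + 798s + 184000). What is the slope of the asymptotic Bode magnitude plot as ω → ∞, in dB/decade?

With 0 zeros and 2 poles, the high-frequency asymptotic slope is 20 × (0 − 2) = -40 dB/decade.

-40 dB/decade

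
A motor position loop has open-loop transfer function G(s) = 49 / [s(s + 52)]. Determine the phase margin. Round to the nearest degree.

89°

Gain crossover: |G(jω)| = 1 at ω ≈ 0.942 rad/s.
∠G(j0.942) = −90° − arctan(0.942/52) ≈ -91.04°
PM = 180° + (-91.04°) = 88.96°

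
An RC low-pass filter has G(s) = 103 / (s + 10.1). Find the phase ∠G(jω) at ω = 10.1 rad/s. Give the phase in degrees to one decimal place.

∠(j10.1 + 10.1) = arctan(10.1/10.1) = 45.00°
∠G(j10.1) = −45.00° = -45.00°

-45.0°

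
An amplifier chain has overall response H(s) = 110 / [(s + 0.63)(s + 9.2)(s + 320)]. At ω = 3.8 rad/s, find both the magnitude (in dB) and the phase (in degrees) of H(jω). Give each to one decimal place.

|H| = -40.9 dB, ∠H = -103.7°

|j3.8 + 0.63| = √(3.8² + 0.63²) = 3.852
|j3.8 + 9.2| = √(3.8² + 9.2²) = 9.954
|j3.8 + 320| = √(3.8² + 320²) = 320
|H(j3.8)| = 110 / (3.852 × 9.954 × 320) = 0.0089649
20 log₁₀(0.0089649) = -40.95 dB
∠(j3.8 + 0.63) = arctan(3.8/0.63) = 80.59°
∠(j3.8 + 9.2) = arctan(3.8/9.2) = 22.44°
∠(j3.8 + 320) = arctan(3.8/320) = 0.68°
∠H(j3.8) = − (80.59° + 22.44° + 0.68°) = -103.71°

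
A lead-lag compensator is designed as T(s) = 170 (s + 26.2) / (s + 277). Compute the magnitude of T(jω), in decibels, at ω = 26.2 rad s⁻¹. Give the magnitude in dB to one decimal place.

27.1 dB

|j26.2 + 26.2| = √(26.2² + 26.2²) = 37.05
|j26.2 + 277| = √(26.2² + 277²) = 278.2
|T(j26.2)| = 170 × 37.05 / 278.2 = 22.639
20 log₁₀(22.639) = 27.10 dB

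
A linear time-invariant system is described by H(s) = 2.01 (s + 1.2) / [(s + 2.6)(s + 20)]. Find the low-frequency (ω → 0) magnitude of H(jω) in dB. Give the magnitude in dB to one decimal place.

H(0) = 2.01 × 1.2 / (2.6 × 20) = 0.046385
20 log₁₀(0.046385) = -26.67 dB

-26.7 dB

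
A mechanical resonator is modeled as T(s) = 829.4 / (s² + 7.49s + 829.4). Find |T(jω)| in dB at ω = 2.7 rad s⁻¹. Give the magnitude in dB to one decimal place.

0.1 dB

|(j2.7)² + 7.49(j2.7) + 829.4| = |822.11 + j20.223| = 822.4
|T(j2.7)| = 829.4 / 822.4 = 1.0086
20 log₁₀(1.0086) = 0.07 dB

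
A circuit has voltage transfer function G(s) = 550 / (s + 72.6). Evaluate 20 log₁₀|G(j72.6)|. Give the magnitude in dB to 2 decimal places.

14.58 dB

|j72.6 + 72.6| = √(72.6² + 72.6²) = 102.7
|G(j72.6)| = 550 / 102.7 = 5.3569
20 log₁₀(5.3569) = 14.578 dB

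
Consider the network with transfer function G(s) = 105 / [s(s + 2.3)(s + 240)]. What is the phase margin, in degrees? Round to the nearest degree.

Gain crossover: |G(jω)| = 1 at ω ≈ 0.19 rad s⁻¹.
∠G(j0.19) = −90° − arctan(0.19/2.3) − arctan(0.19/240) ≈ -94.76°
PM = 180° + (-94.76°) = 85.24°

85°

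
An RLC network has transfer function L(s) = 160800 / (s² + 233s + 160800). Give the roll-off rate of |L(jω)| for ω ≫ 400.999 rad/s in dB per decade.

With 0 zeros and 2 poles, the high-frequency asymptotic slope is 20 × (0 − 2) = -40 dB/decade.

-40 dB/decade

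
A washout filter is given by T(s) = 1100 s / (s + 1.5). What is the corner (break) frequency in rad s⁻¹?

The single real pole at s = −1.5 gives a corner at ω = 1.5 rad s⁻¹.

1.5 rad s⁻¹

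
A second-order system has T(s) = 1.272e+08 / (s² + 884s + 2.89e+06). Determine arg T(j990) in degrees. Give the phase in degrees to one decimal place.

-24.6°

∠[(j990)² + 884(j990) + 2.89e+06] = ∠[1.9099e+06 + j8.7516e+05] = 24.62°
∠T(j990) = −24.62° = -24.62°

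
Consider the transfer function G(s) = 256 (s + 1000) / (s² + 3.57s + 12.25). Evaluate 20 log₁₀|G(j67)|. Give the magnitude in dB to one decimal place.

35.2 dB

|j67 + 1000| = √(67² + 1000²) = 1002
|(j67)² + 3.57(j67) + 12.25| = |-4476.8 + j239.19| = 4483
|G(j67)| = 256 × 1002 / 4483 = 57.231
20 log₁₀(57.231) = 35.15 dB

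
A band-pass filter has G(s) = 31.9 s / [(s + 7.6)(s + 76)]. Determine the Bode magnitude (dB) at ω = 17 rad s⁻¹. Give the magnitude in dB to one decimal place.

-8.5 dB

|j17| = 17
|j17 + 7.6| = √(17² + 7.6²) = 18.62
|j17 + 76| = √(17² + 76²) = 77.88
|G(j17)| = 31.9 × 17 / (18.62 × 77.88) = 0.37395
20 log₁₀(0.37395) = -8.54 dB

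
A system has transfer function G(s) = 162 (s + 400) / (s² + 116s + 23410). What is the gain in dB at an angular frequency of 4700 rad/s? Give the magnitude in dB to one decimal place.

-29.2 dB

|j4700 + 400| = √(4700² + 400²) = 4717
|(j4700)² + 116(j4700) + 23410| = |-2.2067e+07 + j5.452e+05| = 2.207e+07
|G(j4700)| = 162 × 4717 / 2.207e+07 = 0.034619
20 log₁₀(0.034619) = -29.21 dB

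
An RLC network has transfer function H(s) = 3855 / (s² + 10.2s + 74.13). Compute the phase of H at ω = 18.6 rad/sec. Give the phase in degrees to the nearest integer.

-145°

∠[(j18.6)² + 10.2(j18.6) + 74.13] = ∠[-271.83 + j189.72] = 145.09°
∠H(j18.6) = −145.09° = -145.09°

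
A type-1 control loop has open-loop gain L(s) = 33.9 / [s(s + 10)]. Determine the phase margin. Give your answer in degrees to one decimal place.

72.1°

Gain crossover: |L(jω)| = 1 at ω ≈ 3.23 rad/s.
∠L(j3.23) = −90° − arctan(3.23/10) ≈ -107.88°
PM = 180° + (-107.88°) = 72.12°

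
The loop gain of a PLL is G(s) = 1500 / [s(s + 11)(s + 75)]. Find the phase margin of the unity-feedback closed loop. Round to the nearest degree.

Gain crossover: |G(jω)| = 1 at ω ≈ 1.79 rad/s.
∠G(j1.79) = −90° − arctan(1.79/11) − arctan(1.79/75) ≈ -100.63°
PM = 180° + (-100.63°) = 79.37°

79 deg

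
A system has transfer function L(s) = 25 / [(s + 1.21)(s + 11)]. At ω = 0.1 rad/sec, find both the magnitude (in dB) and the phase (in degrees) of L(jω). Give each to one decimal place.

|j0.1 + 1.21| = √(0.1² + 1.21²) = 1.214
|j0.1 + 11| = √(0.1² + 11²) = 11
|L(j0.1)| = 25 / (1.214 × 11) = 1.8718
20 log₁₀(1.8718) = 5.45 dB
∠(j0.1 + 1.21) = arctan(0.1/1.21) = 4.72°
∠(j0.1 + 11) = arctan(0.1/11) = 0.52°
∠L(j0.1) = − (4.72° + 0.52°) = -5.25°

|L| = 5.4 dB, ∠L = -5.2°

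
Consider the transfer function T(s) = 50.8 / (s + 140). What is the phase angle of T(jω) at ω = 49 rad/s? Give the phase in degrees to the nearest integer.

-19 deg

∠(j49 + 140) = arctan(49/140) = 19.29°
∠T(j49) = −19.29° = -19.29°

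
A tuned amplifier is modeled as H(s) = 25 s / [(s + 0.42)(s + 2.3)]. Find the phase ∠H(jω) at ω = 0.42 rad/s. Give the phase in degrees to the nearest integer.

35°

∠(j0.42) = 90.00°
∠(j0.42 + 0.42) = arctan(0.42/0.42) = 45.00°
∠(j0.42 + 2.3) = arctan(0.42/2.3) = 10.35°
∠H(j0.42) = 90.00° − (45.00° + 10.35°) = 34.65°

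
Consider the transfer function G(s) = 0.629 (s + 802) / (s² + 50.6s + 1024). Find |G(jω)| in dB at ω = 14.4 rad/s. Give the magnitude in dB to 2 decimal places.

-6.73 dB

|j14.4 + 802| = √(14.4² + 802²) = 802.1
|(j14.4)² + 50.6(j14.4) + 1024| = |816.64 + j728.64| = 1094
|G(j14.4)| = 0.629 × 802.1 / 1094 = 0.461
20 log₁₀(0.461) = -6.726 dB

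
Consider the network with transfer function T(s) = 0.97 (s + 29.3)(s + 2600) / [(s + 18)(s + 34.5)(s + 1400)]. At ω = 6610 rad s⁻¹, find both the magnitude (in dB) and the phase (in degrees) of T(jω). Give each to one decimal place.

|T| = -76.2 dB, ∠T = -99.3°

|j6610 + 29.3| = √(6610² + 29.3²) = 6610
|j6610 + 2600| = √(6610² + 2600²) = 7103
|j6610 + 18| = √(6610² + 18²) = 6610
|j6610 + 34.5| = √(6610² + 34.5²) = 6610
|j6610 + 1400| = √(6610² + 1400²) = 6757
|T(j6610)| = 0.97 × 6610 × 7103 / (6610 × 6610 × 6757) = 0.00015427
20 log₁₀(0.00015427) = -76.23 dB
∠(j6610 + 29.3) = arctan(6610/29.3) = 89.75°
∠(j6610 + 2600) = arctan(6610/2600) = 68.53°
∠(j6610 + 18) = arctan(6610/18) = 89.84°
∠(j6610 + 34.5) = arctan(6610/34.5) = 89.70°
∠(j6610 + 1400) = arctan(6610/1400) = 78.04°
∠T(j6610) = 89.75° + 68.53° − (89.84° + 89.70° + 78.04°) = -99.31°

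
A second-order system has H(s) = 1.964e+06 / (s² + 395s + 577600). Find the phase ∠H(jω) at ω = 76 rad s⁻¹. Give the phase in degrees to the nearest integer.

-3°

∠[(j76)² + 395(j76) + 577600] = ∠[5.7182e+05 + j30020] = 3.01°
∠H(j76) = −3.01° = -3.01°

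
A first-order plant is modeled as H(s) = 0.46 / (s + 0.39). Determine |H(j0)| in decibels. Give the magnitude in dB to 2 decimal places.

H(0) = 0.46 / 0.39 = 1.1795
20 log₁₀(1.1795) = 1.434 dB

1.43 dB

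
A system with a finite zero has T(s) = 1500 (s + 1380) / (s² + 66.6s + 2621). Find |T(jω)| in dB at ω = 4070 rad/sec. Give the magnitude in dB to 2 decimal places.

-8.20 dB

|j4070 + 1380| = √(4070² + 1380²) = 4298
|(j4070)² + 66.6(j4070) + 2621| = |-1.6562e+07 + j2.7106e+05| = 1.656e+07
|T(j4070)| = 1500 × 4298 / 1.656e+07 = 0.38917
20 log₁₀(0.38917) = -8.197 dB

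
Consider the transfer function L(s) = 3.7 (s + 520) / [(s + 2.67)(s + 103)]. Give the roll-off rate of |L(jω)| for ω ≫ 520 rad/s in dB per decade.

With 1 zero and 2 poles, the high-frequency asymptotic slope is 20 × (1 − 2) = -20 dB/decade.

-20 dB/decade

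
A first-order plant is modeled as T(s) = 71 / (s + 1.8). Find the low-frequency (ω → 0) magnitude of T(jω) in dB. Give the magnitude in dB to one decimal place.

T(0) = 71 / 1.8 = 39.444
20 log₁₀(39.444) = 31.92 dB

31.9 dB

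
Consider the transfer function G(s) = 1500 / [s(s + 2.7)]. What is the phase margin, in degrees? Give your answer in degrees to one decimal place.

4.0°

Gain crossover: |G(jω)| = 1 at ω ≈ 38.7 rad s⁻¹.
∠G(j38.7) = −90° − arctan(38.7/2.7) ≈ -176.01°
PM = 180° + (-176.01°) = 3.99°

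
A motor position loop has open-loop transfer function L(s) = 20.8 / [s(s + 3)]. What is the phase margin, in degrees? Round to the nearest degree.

Gain crossover: |L(jω)| = 1 at ω ≈ 4.1 rad/s.
∠L(j4.1) = −90° − arctan(4.1/3) ≈ -143.78°
PM = 180° + (-143.78°) = 36.22°

36°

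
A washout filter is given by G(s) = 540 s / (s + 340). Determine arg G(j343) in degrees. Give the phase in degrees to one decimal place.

44.7 deg

∠(j343) = 90.00°
∠(j343 + 340) = arctan(343/340) = 45.25°
∠G(j343) = 90.00° − 45.25° = 44.75°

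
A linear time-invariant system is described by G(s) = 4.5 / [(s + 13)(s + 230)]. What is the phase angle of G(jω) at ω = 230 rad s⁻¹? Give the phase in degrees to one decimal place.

-131.8 deg

∠(j230 + 13) = arctan(230/13) = 86.76°
∠(j230 + 230) = arctan(230/230) = 45.00°
∠G(j230) = − (86.76° + 45.00°) = -131.76°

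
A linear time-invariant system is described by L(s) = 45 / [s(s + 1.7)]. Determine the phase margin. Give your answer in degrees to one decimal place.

Gain crossover: |L(jω)| = 1 at ω ≈ 6.6 rad s⁻¹.
∠L(j6.6) = −90° − arctan(6.6/1.7) ≈ -165.56°
PM = 180° + (-165.56°) = 14.44°

14.4 deg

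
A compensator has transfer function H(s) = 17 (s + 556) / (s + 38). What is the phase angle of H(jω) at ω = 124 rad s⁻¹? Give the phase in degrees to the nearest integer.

∠(j124 + 556) = arctan(124/556) = 12.57°
∠(j124 + 38) = arctan(124/38) = 72.96°
∠H(j124) = 12.57° − 72.96° = -60.39°

-60°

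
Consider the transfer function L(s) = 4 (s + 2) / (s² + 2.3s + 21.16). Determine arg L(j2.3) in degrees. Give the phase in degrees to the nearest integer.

∠(j2.3 + 2) = arctan(2.3/2) = 48.99°
∠[(j2.3)² + 2.3(j2.3) + 21.16] = ∠[15.87 + j5.29] = 18.43°
∠L(j2.3) = 48.99° − 18.43° = 30.56°

31°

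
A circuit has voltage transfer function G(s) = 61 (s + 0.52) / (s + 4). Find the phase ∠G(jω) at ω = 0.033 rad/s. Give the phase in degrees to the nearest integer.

∠(j0.033 + 0.52) = arctan(0.033/0.52) = 3.63°
∠(j0.033 + 4) = arctan(0.033/4) = 0.47°
∠G(j0.033) = 3.63° − 0.47° = 3.16°

3°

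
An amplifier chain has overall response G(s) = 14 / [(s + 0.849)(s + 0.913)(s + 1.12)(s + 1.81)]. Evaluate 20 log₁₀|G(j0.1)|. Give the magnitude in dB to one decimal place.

18.8 dB

|j0.1 + 0.849| = √(0.1² + 0.849²) = 0.8549
|j0.1 + 0.913| = √(0.1² + 0.913²) = 0.9185
|j0.1 + 1.12| = √(0.1² + 1.12²) = 1.124
|j0.1 + 1.81| = √(0.1² + 1.81²) = 1.813
|G(j0.1)| = 14 / (0.8549 × 0.9185 × 1.124 × 1.813) = 8.7475
20 log₁₀(8.7475) = 18.84 dB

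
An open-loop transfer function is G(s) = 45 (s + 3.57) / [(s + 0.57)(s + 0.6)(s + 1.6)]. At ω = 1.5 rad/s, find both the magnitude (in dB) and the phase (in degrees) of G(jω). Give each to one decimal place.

|j1.5 + 3.57| = √(1.5² + 3.57²) = 3.872
|j1.5 + 0.57| = √(1.5² + 0.57²) = 1.605
|j1.5 + 0.6| = √(1.5² + 0.6²) = 1.616
|j1.5 + 1.6| = √(1.5² + 1.6²) = 2.193
|G(j1.5)| = 45 × 3.872 / (1.605 × 1.616 × 2.193) = 30.649
20 log₁₀(30.649) = 29.73 dB
∠(j1.5 + 3.57) = arctan(1.5/3.57) = 22.79°
∠(j1.5 + 0.57) = arctan(1.5/0.57) = 69.19°
∠(j1.5 + 0.6) = arctan(1.5/0.6) = 68.20°
∠(j1.5 + 1.6) = arctan(1.5/1.6) = 43.15°
∠G(j1.5) = 22.79° − (69.19° + 68.20° + 43.15°) = -157.75°

|G| = 29.7 dB, ∠G = -157.8°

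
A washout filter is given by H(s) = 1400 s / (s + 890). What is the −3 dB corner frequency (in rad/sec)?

For a single-pole high-pass, the −3 dB point is at the pole: ω = 890 rad/sec.

890 rad/sec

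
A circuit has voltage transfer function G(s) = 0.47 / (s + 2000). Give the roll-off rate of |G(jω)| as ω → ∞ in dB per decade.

With 0 zeros and 1 pole, the high-frequency asymptotic slope is 20 × (0 − 1) = -20 dB/decade.

-20 dB/decade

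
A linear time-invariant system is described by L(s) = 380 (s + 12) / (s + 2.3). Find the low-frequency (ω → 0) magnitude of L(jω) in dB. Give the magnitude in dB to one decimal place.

65.9 dB

L(0) = 380 × 12 / 2.3 = 1982.6
20 log₁₀(1982.6) = 65.94 dB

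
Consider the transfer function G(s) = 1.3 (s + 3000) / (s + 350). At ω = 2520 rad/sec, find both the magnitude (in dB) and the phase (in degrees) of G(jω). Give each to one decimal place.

|G| = 6.0 dB, ∠G = -42.1°

|j2520 + 3000| = √(2520² + 3000²) = 3918
|j2520 + 350| = √(2520² + 350²) = 2544
|G(j2520)| = 1.3 × 3918 / 2544 = 2.002
20 log₁₀(2.002) = 6.03 dB
∠(j2520 + 3000) = arctan(2520/3000) = 40.03°
∠(j2520 + 350) = arctan(2520/350) = 82.09°
∠G(j2520) = 40.03° − 82.09° = -42.06°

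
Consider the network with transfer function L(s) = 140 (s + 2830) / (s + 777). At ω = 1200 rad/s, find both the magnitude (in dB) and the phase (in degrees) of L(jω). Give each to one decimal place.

|j1200 + 2830| = √(1200² + 2830²) = 3074
|j1200 + 777| = √(1200² + 777²) = 1430
|L(j1200)| = 140 × 3074 / 1430 = 301.03
20 log₁₀(301.03) = 49.57 dB
∠(j1200 + 2830) = arctan(1200/2830) = 22.98°
∠(j1200 + 777) = arctan(1200/777) = 57.08°
∠L(j1200) = 22.98° − 57.08° = -34.10°

|L| = 49.6 dB, ∠L = -34.1 deg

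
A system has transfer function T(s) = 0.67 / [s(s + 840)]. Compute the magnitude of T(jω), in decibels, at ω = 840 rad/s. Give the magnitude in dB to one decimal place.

-123.5 dB

|j840 + 840| = √(840² + 840²) = 1188
|j840| = 840
|T(j840)| = 0.67 / (1188 × 840) = 6.7143e-07
20 log₁₀(6.7143e-07) = -123.46 dB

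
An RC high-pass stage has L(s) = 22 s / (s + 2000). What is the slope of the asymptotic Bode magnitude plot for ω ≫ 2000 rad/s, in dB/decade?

With 1 zero and 1 pole, the high-frequency asymptotic slope is 20 × (1 − 1) = 0 dB/decade.

0 dB/decade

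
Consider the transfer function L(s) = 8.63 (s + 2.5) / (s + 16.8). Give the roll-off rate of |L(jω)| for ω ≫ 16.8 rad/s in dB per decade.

0 dB/decade

With 1 zero and 1 pole, the high-frequency asymptotic slope is 20 × (1 − 1) = 0 dB/decade.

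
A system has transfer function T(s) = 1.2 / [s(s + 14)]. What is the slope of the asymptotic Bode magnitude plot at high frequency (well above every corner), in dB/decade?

With 0 zeros and 2 poles, the high-frequency asymptotic slope is 20 × (0 − 2) = -40 dB/decade.

-40 dB/decade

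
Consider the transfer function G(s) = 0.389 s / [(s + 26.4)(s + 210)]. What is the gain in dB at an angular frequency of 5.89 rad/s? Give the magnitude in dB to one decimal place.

|j5.89| = 5.89
|j5.89 + 26.4| = √(5.89² + 26.4²) = 27.05
|j5.89 + 210| = √(5.89² + 210²) = 210.1
|G(j5.89)| = 0.389 × 5.89 / (27.05 × 210.1) = 0.0004032
20 log₁₀(0.0004032) = -67.89 dB

-67.9 dB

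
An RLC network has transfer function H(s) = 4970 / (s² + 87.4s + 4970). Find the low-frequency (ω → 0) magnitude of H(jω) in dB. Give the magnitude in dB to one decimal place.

0.0 dB

H(0) = 4970 / 4970 = 1
20 log₁₀(1) = 0.00 dB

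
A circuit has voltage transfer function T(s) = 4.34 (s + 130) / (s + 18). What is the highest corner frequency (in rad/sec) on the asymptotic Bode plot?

130 rad/sec

Break frequencies occur at each pole and zero magnitude: 18 rad/sec, 130 rad/sec.
The highest is 130 rad/sec.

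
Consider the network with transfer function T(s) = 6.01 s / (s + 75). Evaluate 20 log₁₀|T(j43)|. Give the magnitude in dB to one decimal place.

9.5 dB

|j43| = 43
|j43 + 75| = √(43² + 75²) = 86.45
|T(j43)| = 6.01 × 43 / 86.45 = 2.9893
20 log₁₀(2.9893) = 9.51 dB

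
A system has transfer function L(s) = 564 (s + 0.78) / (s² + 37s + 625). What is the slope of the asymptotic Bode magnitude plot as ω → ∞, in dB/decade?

-20 dB/decade

With 1 zero and 2 poles, the high-frequency asymptotic slope is 20 × (1 − 2) = -20 dB/decade.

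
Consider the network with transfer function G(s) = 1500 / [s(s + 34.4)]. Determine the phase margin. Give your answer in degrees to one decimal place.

Gain crossover: |G(jω)| = 1 at ω ≈ 31.9 rad/sec.
∠G(j31.9) = −90° − arctan(31.9/34.4) ≈ -132.89°
PM = 180° + (-132.89°) = 47.11°

47.1°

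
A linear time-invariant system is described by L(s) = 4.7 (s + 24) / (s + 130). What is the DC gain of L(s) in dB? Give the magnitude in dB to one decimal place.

-1.2 dB

L(0) = 4.7 × 24 / 130 = 0.86769
20 log₁₀(0.86769) = -1.23 dB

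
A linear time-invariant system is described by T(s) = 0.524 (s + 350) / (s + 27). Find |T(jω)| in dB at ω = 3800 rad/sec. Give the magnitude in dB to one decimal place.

-5.6 dB

|j3800 + 350| = √(3800² + 350²) = 3816
|j3800 + 27| = √(3800² + 27²) = 3800
|T(j3800)| = 0.524 × 3816 / 3800 = 0.5262
20 log₁₀(0.5262) = -5.58 dB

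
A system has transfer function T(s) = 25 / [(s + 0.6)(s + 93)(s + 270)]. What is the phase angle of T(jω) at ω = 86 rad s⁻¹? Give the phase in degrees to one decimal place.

∠(j86 + 0.6) = arctan(86/0.6) = 89.60°
∠(j86 + 93) = arctan(86/93) = 42.76°
∠(j86 + 270) = arctan(86/270) = 17.67°
∠T(j86) = − (89.60° + 42.76° + 17.67°) = -150.03°

-150.0°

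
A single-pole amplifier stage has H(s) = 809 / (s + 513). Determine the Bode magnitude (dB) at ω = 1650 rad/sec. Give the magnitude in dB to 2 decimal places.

-6.59 dB

|j1650 + 513| = √(1650² + 513²) = 1728
|H(j1650)| = 809 / 1728 = 0.4682
20 log₁₀(0.4682) = -6.591 dB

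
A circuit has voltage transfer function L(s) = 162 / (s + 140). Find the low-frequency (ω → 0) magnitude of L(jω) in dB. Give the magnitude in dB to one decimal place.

1.3 dB

L(0) = 162 / 140 = 1.1571
20 log₁₀(1.1571) = 1.27 dB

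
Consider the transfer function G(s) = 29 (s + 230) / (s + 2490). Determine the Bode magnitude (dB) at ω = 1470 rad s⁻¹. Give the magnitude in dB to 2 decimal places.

|j1470 + 230| = √(1470² + 230²) = 1488
|j1470 + 2490| = √(1470² + 2490²) = 2892
|G(j1470)| = 29 × 1488 / 2892 = 14.922
20 log₁₀(14.922) = 23.477 dB

23.48 dB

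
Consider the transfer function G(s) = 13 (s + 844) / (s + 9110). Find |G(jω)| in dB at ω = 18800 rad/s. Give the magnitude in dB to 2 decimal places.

|j18800 + 844| = √(18800² + 844²) = 1.882e+04
|j18800 + 9110| = √(18800² + 9110²) = 2.089e+04
|G(j18800)| = 13 × 1.882e+04 / 2.089e+04 = 11.711
20 log₁₀(11.711) = 21.372 dB

21.37 dB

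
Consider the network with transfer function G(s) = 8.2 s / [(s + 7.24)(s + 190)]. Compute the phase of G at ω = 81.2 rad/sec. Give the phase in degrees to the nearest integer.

∠(j81.2) = 90.00°
∠(j81.2 + 7.24) = arctan(81.2/7.24) = 84.90°
∠(j81.2 + 190) = arctan(81.2/190) = 23.14°
∠G(j81.2) = 90.00° − (84.90° + 23.14°) = -18.05°

-18°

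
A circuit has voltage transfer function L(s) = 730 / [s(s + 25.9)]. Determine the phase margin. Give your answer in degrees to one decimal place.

Gain crossover: |L(jω)| = 1 at ω ≈ 21.6 rad/s.
∠L(j21.6) = −90° − arctan(21.6/25.9) ≈ -129.87°
PM = 180° + (-129.87°) = 50.13°

50.1°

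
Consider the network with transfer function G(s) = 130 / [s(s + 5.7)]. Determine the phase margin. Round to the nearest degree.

Gain crossover: |G(jω)| = 1 at ω ≈ 10.7 rad/s.
∠G(j10.7) = −90° − arctan(10.7/5.7) ≈ -151.98°
PM = 180° + (-151.98°) = 28.02°

28°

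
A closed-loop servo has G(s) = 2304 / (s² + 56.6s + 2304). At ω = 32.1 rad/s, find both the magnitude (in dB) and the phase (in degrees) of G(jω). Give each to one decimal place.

|G| = 0.3 dB, ∠G = -55.0 deg

|(j32.1)² + 56.6(j32.1) + 2304| = |1273.6 + j1816.9| = 2219
|G(j32.1)| = 2304 / 2219 = 1.0384
20 log₁₀(1.0384) = 0.33 dB
∠[(j32.1)² + 56.6(j32.1) + 2304] = ∠[1273.6 + j1816.9] = 54.97°
∠G(j32.1) = −54.97° = -54.97°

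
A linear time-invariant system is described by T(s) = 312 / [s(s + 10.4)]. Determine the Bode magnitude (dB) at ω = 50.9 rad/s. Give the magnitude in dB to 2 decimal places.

-18.56 dB

|j50.9 + 10.4| = √(50.9² + 10.4²) = 51.95
|j50.9| = 50.9
|T(j50.9)| = 312 / (51.95 × 50.9) = 0.11799
20 log₁₀(0.11799) = -18.563 dB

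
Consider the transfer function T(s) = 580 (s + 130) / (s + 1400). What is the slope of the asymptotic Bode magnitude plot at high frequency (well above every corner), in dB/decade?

0 dB/decade

With 1 zero and 1 pole, the high-frequency asymptotic slope is 20 × (1 − 1) = 0 dB/decade.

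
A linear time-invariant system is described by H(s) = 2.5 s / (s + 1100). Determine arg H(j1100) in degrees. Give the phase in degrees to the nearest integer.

∠(j1100) = 90.00°
∠(j1100 + 1100) = arctan(1100/1100) = 45.00°
∠H(j1100) = 90.00° − 45.00° = 45.00°

45°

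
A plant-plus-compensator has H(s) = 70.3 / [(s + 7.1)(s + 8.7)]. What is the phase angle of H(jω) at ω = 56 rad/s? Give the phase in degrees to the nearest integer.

-164°

∠(j56 + 7.1) = arctan(56/7.1) = 82.77°
∠(j56 + 8.7) = arctan(56/8.7) = 81.17°
∠H(j56) = − (82.77° + 81.17°) = -163.94°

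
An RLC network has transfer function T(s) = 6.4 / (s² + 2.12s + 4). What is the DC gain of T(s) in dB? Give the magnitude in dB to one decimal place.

T(0) = 6.4 / 4 = 1.6
20 log₁₀(1.6) = 4.08 dB

4.1 dB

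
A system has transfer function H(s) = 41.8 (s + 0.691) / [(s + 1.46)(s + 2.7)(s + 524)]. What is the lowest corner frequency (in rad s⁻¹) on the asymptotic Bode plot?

0.691 rad s⁻¹

Break frequencies occur at each pole and zero magnitude: 0.691 rad s⁻¹, 1.46 rad s⁻¹, 2.7 rad s⁻¹, 524 rad s⁻¹.
The lowest is 0.691 rad s⁻¹.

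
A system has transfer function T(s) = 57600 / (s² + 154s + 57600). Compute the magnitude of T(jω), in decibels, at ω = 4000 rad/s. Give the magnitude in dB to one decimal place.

|(j4000)² + 154(j4000) + 57600| = |-1.5942e+07 + j6.16e+05| = 1.595e+07
|T(j4000)| = 57600 / 1.595e+07 = 0.0036103
20 log₁₀(0.0036103) = -48.85 dB

-48.8 dB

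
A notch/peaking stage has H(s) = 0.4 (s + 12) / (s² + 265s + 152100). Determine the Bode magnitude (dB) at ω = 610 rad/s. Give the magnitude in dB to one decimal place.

|j610 + 12| = √(610² + 12²) = 610.1
|(j610)² + 265(j610) + 152100| = |-2.2e+05 + j1.6165e+05| = 2.73e+05
|H(j610)| = 0.4 × 610.1 / 2.73e+05 = 0.00089394
20 log₁₀(0.00089394) = -60.97 dB

-61.0 dB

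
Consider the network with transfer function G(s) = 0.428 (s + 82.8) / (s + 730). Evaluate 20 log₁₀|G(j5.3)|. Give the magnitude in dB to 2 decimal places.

|j5.3 + 82.8| = √(5.3² + 82.8²) = 82.97
|j5.3 + 730| = √(5.3² + 730²) = 730
|G(j5.3)| = 0.428 × 82.97 / 730 = 0.048644
20 log₁₀(0.048644) = -26.259 dB

-26.26 dB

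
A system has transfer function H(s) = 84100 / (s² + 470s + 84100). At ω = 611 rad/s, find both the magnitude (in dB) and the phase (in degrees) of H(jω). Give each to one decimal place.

|H| = -13.7 dB, ∠H = -135.2°

|(j611)² + 470(j611) + 84100| = |-2.8922e+05 + j2.8717e+05| = 4.076e+05
|H(j611)| = 84100 / 4.076e+05 = 0.20634
20 log₁₀(0.20634) = -13.71 dB
∠[(j611)² + 470(j611) + 84100] = ∠[-2.8922e+05 + j2.8717e+05] = 135.20°
∠H(j611) = −135.20° = -135.20°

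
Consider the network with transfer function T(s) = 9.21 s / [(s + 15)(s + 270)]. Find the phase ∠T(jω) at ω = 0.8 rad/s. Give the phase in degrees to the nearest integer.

∠(j0.8) = 90.00°
∠(j0.8 + 15) = arctan(0.8/15) = 3.05°
∠(j0.8 + 270) = arctan(0.8/270) = 0.17°
∠T(j0.8) = 90.00° − (3.05° + 0.17°) = 86.78°

87°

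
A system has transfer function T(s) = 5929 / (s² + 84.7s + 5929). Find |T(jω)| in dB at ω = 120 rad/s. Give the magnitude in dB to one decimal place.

-7.0 dB

|(j120)² + 84.7(j120) + 5929| = |-8471 + j10164| = 1.323e+04
|T(j120)| = 5929 / 1.323e+04 = 0.44811
20 log₁₀(0.44811) = -6.97 dB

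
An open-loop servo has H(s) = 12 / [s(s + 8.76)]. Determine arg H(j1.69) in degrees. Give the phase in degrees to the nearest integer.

-101°

∠(j1.69 + 8.76) = arctan(1.69/8.76) = 10.92°
∠(j1.69) = 90.00°
∠H(j1.69) = − (10.92° + 90.00°) = -100.92°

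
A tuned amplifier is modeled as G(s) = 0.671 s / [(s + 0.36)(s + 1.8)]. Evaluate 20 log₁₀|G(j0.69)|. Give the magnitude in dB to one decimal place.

-10.2 dB

|j0.69| = 0.69
|j0.69 + 0.36| = √(0.69² + 0.36²) = 0.7783
|j0.69 + 1.8| = √(0.69² + 1.8²) = 1.928
|G(j0.69)| = 0.671 × 0.69 / (0.7783 × 1.928) = 0.3086
20 log₁₀(0.3086) = -10.21 dB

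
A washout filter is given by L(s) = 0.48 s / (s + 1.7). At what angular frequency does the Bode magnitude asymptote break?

The single real pole at s = −1.7 gives a corner at ω = 1.7 rad s⁻¹.

1.7 rad s⁻¹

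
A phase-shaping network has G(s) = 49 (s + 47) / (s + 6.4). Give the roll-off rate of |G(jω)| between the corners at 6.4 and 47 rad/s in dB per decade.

-20 dB/decade

In this band the factors already past their corner are: pole at 6.4; net slope = -20 dB/decade.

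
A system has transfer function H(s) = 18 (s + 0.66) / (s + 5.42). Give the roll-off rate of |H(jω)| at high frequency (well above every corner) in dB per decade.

0 dB/decade

With 1 zero and 1 pole, the high-frequency asymptotic slope is 20 × (1 − 1) = 0 dB/decade.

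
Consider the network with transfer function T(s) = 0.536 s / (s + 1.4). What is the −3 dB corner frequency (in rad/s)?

For a single-pole high-pass, the −3 dB point is at the pole: ω = 1.4 rad/s.

1.4 rad/s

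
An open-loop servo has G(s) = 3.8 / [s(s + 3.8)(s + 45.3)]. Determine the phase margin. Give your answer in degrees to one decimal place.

Gain crossover: |G(jω)| = 1 at ω ≈ 0.0221 rad/s.
∠G(j0.0221) = −90° − arctan(0.0221/3.8) − arctan(0.0221/45.3) ≈ -90.36°
PM = 180° + (-90.36°) = 89.64°

89.6 deg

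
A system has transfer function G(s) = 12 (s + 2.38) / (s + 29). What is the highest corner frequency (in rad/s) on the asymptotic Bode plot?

Break frequencies occur at each pole and zero magnitude: 2.38 rad/s, 29 rad/s.
The highest is 29 rad/s.

29 rad/s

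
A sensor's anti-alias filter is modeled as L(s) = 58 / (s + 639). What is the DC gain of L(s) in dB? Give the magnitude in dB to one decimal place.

-20.8 dB

L(0) = 58 / 639 = 0.090767
20 log₁₀(0.090767) = -20.84 dB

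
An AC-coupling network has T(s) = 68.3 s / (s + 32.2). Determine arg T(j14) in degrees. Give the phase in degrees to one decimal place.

∠(j14) = 90.00°
∠(j14 + 32.2) = arctan(14/32.2) = 23.50°
∠T(j14) = 90.00° − 23.50° = 66.50°

66.5°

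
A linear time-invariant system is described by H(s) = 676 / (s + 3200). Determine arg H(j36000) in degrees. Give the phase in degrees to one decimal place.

-84.9°

∠(j36000 + 3200) = arctan(36000/3200) = 84.92°
∠H(j36000) = −84.92° = -84.92°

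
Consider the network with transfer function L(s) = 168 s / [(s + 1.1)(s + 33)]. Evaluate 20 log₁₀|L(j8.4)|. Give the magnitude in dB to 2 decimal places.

13.79 dB

|j8.4| = 8.4
|j8.4 + 1.1| = √(8.4² + 1.1²) = 8.472
|j8.4 + 33| = √(8.4² + 33²) = 34.05
|L(j8.4)| = 168 × 8.4 / (8.472 × 34.05) = 4.8918
20 log₁₀(4.8918) = 13.789 dB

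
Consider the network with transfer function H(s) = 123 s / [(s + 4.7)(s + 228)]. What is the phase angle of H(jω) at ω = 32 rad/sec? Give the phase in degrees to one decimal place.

0.4 deg

∠(j32) = 90.00°
∠(j32 + 4.7) = arctan(32/4.7) = 81.64°
∠(j32 + 228) = arctan(32/228) = 7.99°
∠H(j32) = 90.00° − (81.64° + 7.99°) = 0.37°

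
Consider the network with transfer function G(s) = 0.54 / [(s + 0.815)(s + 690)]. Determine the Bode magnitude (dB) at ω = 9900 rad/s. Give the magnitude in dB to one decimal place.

|j9900 + 0.815| = √(9900² + 0.815²) = 9900
|j9900 + 690| = √(9900² + 690²) = 9924
|G(j9900)| = 0.54 / (9900 × 9924) = 5.4963e-09
20 log₁₀(5.4963e-09) = -165.20 dB

-165.2 dB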